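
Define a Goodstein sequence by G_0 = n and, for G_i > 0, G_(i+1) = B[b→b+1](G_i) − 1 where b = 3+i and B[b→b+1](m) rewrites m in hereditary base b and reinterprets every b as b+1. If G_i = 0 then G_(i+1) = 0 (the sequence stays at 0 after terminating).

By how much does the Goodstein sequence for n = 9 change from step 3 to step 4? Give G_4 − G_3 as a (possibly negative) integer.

2

base 3: 9 = 3^2; at 4: 4^2 = 16; next = 15
base 4: 15 = 3·4 + 3; at 5: 3·5 + 3 = 18; next = 17
base 5: 17 = 3·5 + 2; at 6: 3·6 + 2 = 20; next = 19
base 6: 19 = 3·6 + 1; at 7: 3·7 + 1 = 22; next = 21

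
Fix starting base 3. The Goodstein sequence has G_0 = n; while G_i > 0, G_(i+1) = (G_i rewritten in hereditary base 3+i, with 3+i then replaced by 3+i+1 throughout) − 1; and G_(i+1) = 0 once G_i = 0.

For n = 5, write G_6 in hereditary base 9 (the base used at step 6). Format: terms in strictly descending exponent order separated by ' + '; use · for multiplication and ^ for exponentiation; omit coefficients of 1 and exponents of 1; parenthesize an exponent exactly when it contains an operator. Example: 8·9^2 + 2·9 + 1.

2

base 3: 5 = 3 + 2; at 4: 4 + 2 = 6; next = 5
base 4: 5 = 4 + 1; at 5: 5 + 1 = 6; next = 5
base 5: 5 = 5; at 6: 6 = 6; next = 5
base 6: 5 = 5; at 7: 5 = 5; next = 4
base 7: 4 = 4; at 8: 4 = 4; next = 3
base 8: 3 = 3; at 9: 3 = 3; next = 2
base 9: 2 = 2; at 10: 2 = 2; next = 1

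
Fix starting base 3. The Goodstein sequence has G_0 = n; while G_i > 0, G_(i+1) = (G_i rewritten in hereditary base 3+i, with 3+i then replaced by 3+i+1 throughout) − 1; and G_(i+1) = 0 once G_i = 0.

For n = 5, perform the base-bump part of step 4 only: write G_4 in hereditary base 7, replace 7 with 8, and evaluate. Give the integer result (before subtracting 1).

4

G_0=5  [base 3] 3 + 2  →[3↦4]→  4 + 2 = 6  −1 ⇒ G_1=5
G_1=5  [base 4] 4 + 1  →[4↦5]→  5 + 1 = 6  −1 ⇒ G_2=5
G_2=5  [base 5] 5  →[5↦6]→  6 = 6  −1 ⇒ G_3=5
G_3=5  [base 6] 5  →[6↦7]→  5 = 5  −1 ⇒ G_4=4
G_4=4  [base 7] 4  →[7↦8]→  4 = 4  −1 ⇒ G_5=3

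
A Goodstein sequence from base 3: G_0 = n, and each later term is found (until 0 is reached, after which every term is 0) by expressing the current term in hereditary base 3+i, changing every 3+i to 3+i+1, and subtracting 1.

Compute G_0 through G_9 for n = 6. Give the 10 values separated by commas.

6, 7, 7, 7, 7, 7, 6, 5, 4, 3

base 3: 6 = 2·3; at 4: 2·4 = 8; next = 7
base 4: 7 = 4 + 3; at 5: 5 + 3 = 8; next = 7
base 5: 7 = 5 + 2; at 6: 6 + 2 = 8; next = 7
base 6: 7 = 6 + 1; at 7: 7 + 1 = 8; next = 7
base 7: 7 = 7; at 8: 8 = 8; next = 7
base 8: 7 = 7; at 9: 7 = 7; next = 6
base 9: 6 = 6; at 10: 6 = 6; next = 5
base 10: 5 = 5; at 11: 5 = 5; next = 4
base 11: 4 = 4; at 12: 4 = 4; next = 3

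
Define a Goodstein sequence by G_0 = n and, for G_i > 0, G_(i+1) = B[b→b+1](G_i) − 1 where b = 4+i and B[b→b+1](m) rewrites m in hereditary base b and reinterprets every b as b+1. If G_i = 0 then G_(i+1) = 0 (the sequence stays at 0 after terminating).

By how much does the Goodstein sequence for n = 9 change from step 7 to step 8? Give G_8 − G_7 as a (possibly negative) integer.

base 4: 9 = 2·4 + 1; at 5: 2·5 + 1 = 11; next = 10
base 5: 10 = 2·5; at 6: 2·6 = 12; next = 11
base 6: 11 = 6 + 5; at 7: 7 + 5 = 12; next = 11
base 7: 11 = 7 + 4; at 8: 8 + 4 = 12; next = 11
base 8: 11 = 8 + 3; at 9: 9 + 3 = 12; next = 11
base 9: 11 = 9 + 2; at 10: 10 + 2 = 12; next = 11
base 10: 11 = 10 + 1; at 11: 11 + 1 = 12; next = 11
base 11: 11 = 11; at 12: 12 = 12; next = 11

0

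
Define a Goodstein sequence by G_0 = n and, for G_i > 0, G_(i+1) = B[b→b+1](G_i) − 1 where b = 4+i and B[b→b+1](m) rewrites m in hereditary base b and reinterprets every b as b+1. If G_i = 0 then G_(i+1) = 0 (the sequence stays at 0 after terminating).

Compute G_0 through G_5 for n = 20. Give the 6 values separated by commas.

20 —HB4→ 4^2 + 4 —bump→ 5^2 + 5 = 30 —(−1)→ 29
29 —HB5→ 5^2 + 4 —bump→ 6^2 + 4 = 40 —(−1)→ 39
39 —HB6→ 6^2 + 3 —bump→ 7^2 + 3 = 52 —(−1)→ 51
51 —HB7→ 7^2 + 2 —bump→ 8^2 + 2 = 66 —(−1)→ 65
65 —HB8→ 8^2 + 1 —bump→ 9^2 + 1 = 82 —(−1)→ 81

20, 29, 39, 51, 65, 81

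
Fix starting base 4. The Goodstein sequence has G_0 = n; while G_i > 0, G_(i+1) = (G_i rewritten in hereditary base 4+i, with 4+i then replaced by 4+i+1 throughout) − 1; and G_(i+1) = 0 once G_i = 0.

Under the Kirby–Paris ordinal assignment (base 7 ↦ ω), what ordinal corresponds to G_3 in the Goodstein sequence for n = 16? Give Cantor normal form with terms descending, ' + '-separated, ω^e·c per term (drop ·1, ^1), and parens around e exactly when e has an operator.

step 0: 16 = 4^2; sub 5 for 4: 5^2; = 25; G_1 = 25−1 = 24
step 1: 24 = 4·5 + 4; sub 6 for 5: 4·6 + 4; = 28; G_2 = 28−1 = 27
step 2: 27 = 4·6 + 3; sub 7 for 6: 4·7 + 3; = 31; G_3 = 31−1 = 30
step 3: 30 = 4·7 + 2; sub 8 for 7: 4·8 + 2; = 34; G_4 = 34−1 = 33

ω·4 + 2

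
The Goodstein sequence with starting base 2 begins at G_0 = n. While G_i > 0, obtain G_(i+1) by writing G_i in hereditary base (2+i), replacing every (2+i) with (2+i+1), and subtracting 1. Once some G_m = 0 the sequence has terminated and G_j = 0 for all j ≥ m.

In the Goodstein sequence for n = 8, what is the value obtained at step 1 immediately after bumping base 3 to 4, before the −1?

G_0=8  [base 2] 2^(2 + 1)  →[2↦3]→  3^(3 + 1) = 81  −1 ⇒ G_1=80
G_1=80  [base 3] 2·3^3 + 2·3^2 + 2·3 + 2  →[3↦4]→  2·4^4 + 2·4^2 + 2·4 + 2 = 554  −1 ⇒ G_2=553

554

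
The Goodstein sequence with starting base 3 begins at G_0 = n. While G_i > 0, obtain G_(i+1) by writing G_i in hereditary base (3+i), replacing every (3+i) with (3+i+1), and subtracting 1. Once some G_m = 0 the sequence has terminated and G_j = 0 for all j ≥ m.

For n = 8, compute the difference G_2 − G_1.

1

G_0=8  [base 3] 2·3 + 2  →[3↦4]→  2·4 + 2 = 10  −1 ⇒ G_1=9
G_1=9  [base 4] 2·4 + 1  →[4↦5]→  2·5 + 1 = 11  −1 ⇒ G_2=10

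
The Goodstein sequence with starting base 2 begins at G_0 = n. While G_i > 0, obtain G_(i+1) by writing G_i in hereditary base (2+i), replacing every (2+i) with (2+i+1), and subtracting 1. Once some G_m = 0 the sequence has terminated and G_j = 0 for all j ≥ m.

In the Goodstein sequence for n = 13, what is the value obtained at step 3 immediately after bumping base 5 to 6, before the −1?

(0) 13|_2 = 2^(2 + 1) + 2^2 + 1 ↦ 3^(3 + 1) + 3^3 + 1|_3 = 109 ⇒ 108
(1) 108|_3 = 3^(3 + 1) + 3^3 ↦ 4^(4 + 1) + 4^4|_4 = 1280 ⇒ 1279
(2) 1279|_4 = 4^(4 + 1) + 3·4^3 + 3·4^2 + 3·4 + 3 ↦ 5^(5 + 1) + 3·5^3 + 3·5^2 + 3·5 + 3|_5 = 16093 ⇒ 16092
(3) 16092|_5 = 5^(5 + 1) + 3·5^3 + 3·5^2 + 3·5 + 2 ↦ 6^(6 + 1) + 3·6^3 + 3·6^2 + 3·6 + 2|_6 = 280712 ⇒ 280711

280712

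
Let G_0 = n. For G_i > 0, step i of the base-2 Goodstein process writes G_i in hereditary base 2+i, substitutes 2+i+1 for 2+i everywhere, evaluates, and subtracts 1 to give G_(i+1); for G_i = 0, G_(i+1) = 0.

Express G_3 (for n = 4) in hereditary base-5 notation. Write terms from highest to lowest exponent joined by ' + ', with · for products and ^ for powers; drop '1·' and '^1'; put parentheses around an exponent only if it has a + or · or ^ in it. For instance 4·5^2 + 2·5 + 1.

[0] 4 ≡ 2^2 (base 2). Lift 3: 27. −1: 26.
[1] 26 ≡ 2·3^2 + 2·3 + 2 (base 3). Lift 4: 42. −1: 41.
[2] 41 ≡ 2·4^2 + 2·4 + 1 (base 4). Lift 5: 61. −1: 60.
[3] 60 ≡ 2·5^2 + 2·5 (base 5). Lift 6: 84. −1: 83.

2·5^2 + 2·5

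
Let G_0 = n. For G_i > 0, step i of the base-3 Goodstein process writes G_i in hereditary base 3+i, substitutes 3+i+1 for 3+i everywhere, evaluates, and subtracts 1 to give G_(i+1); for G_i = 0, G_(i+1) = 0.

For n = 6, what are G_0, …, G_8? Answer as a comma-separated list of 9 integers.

6 —HB3→ 2·3 —bump→ 2·4 = 8 —(−1)→ 7
7 —HB4→ 4 + 3 —bump→ 5 + 3 = 8 —(−1)→ 7
7 —HB5→ 5 + 2 —bump→ 6 + 2 = 8 —(−1)→ 7
7 —HB6→ 6 + 1 —bump→ 7 + 1 = 8 —(−1)→ 7
7 —HB7→ 7 —bump→ 8 = 8 —(−1)→ 7
7 —HB8→ 7 —bump→ 7 = 7 —(−1)→ 6
6 —HB9→ 6 —bump→ 6 = 6 —(−1)→ 5
5 —HB10→ 5 —bump→ 5 = 5 —(−1)→ 4

6, 7, 7, 7, 7, 7, 6, 5, 4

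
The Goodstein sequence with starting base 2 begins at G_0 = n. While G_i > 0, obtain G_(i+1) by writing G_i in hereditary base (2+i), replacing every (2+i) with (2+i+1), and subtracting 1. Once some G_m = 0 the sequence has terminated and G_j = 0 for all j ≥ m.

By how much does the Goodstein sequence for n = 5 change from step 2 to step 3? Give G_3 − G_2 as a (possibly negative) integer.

212

i=0: 5 = 2^2 + 1 (b=2); 2→3: 3^3 + 1 = 28; 28−1 = 27
i=1: 27 = 3^3 (b=3); 3→4: 4^4 = 256; 256−1 = 255
i=2: 255 = 3·4^3 + 3·4^2 + 3·4 + 3 (b=4); 4→5: 3·5^3 + 3·5^2 + 3·5 + 3 = 468; 468−1 = 467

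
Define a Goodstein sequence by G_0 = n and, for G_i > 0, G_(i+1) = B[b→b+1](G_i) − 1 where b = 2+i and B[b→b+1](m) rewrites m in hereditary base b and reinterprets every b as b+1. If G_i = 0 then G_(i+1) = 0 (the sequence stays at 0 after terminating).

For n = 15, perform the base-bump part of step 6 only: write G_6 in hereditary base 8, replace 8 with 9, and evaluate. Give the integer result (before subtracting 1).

3524450281

G_0 = 15. HB_2(15) = 2^(2 + 1) + 2^2 + 2 + 1. Bump = 112. G_1 = 111.
G_1 = 111. HB_3(111) = 3^(3 + 1) + 3^3 + 3. Bump = 1284. G_2 = 1283.
G_2 = 1283. HB_4(1283) = 4^(4 + 1) + 4^4 + 3. Bump = 18753. G_3 = 18752.
G_3 = 18752. HB_5(18752) = 5^(5 + 1) + 5^5 + 2. Bump = 326594. G_4 = 326593.
G_4 = 326593. HB_6(326593) = 6^(6 + 1) + 6^6 + 1. Bump = 6588345. G_5 = 6588344.
G_5 = 6588344. HB_7(6588344) = 7^(7 + 1) + 7^7. Bump = 150994944. G_6 = 150994943.
G_6 = 150994943. HB_8(150994943) = 8^(8 + 1) + 7·8^7 + 7·8^6 + 7·8^5 + 7·8^4 + 7·8^3 + 7·8^2 + 7·8 + 7. Bump = 3524450281. G_7 = 3524450280.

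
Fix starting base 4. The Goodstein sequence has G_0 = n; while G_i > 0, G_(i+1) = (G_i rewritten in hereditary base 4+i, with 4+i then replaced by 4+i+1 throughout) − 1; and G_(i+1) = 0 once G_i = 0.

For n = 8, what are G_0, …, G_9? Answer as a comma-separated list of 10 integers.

8, 9, 9, 9, 9, 9, 9, 8, 7, 6

(0) 8|_4 = 2·4 ↦ 2·5|_5 = 10 ⇒ 9
(1) 9|_5 = 5 + 4 ↦ 6 + 4|_6 = 10 ⇒ 9
(2) 9|_6 = 6 + 3 ↦ 7 + 3|_7 = 10 ⇒ 9
(3) 9|_7 = 7 + 2 ↦ 8 + 2|_8 = 10 ⇒ 9
(4) 9|_8 = 8 + 1 ↦ 9 + 1|_9 = 10 ⇒ 9
(5) 9|_9 = 9 ↦ 10|_10 = 10 ⇒ 9
(6) 9|_10 = 9 ↦ 9|_11 = 9 ⇒ 8
(7) 8|_11 = 8 ↦ 8|_12 = 8 ⇒ 7
(8) 7|_12 = 7 ↦ 7|_13 = 7 ⇒ 6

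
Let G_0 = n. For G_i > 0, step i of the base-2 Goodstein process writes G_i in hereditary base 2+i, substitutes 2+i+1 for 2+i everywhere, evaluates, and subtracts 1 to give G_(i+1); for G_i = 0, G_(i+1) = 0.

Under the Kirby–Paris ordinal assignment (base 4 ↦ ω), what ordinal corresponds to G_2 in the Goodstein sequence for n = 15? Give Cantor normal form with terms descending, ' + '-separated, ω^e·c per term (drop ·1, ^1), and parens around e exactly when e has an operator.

ω^(ω + 1) + ω^ω + 3

base 2: 15 = 2^(2 + 1) + 2^2 + 2 + 1; at 3: 3^(3 + 1) + 3^3 + 3 + 1 = 112; next = 111
base 3: 111 = 3^(3 + 1) + 3^3 + 3; at 4: 4^(4 + 1) + 4^4 + 4 = 1284; next = 1283
base 4: 1283 = 4^(4 + 1) + 4^4 + 3; at 5: 5^(5 + 1) + 5^5 + 3 = 18753; next = 18752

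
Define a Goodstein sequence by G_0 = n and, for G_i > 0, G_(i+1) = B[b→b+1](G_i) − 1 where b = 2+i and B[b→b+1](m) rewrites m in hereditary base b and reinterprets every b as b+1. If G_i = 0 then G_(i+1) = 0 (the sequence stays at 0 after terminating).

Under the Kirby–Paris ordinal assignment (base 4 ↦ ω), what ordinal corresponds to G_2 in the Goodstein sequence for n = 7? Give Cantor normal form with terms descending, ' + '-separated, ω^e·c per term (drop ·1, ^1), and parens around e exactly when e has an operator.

ω^ω + 3

(0) 7|_2 = 2^2 + 2 + 1 ↦ 3^3 + 3 + 1|_3 = 31 ⇒ 30
(1) 30|_3 = 3^3 + 3 ↦ 4^4 + 4|_4 = 260 ⇒ 259
(2) 259|_4 = 4^4 + 3 ↦ 5^5 + 3|_5 = 3128 ⇒ 3127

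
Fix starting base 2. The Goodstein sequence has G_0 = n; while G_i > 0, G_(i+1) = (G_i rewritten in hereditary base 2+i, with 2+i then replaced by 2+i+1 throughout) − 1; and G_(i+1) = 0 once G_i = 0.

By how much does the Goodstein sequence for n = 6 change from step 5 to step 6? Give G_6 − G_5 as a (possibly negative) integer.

89204

step 0: 6 = 2^2 + 2; sub 3 for 2: 3^3 + 3; = 30; G_1 = 30−1 = 29
step 1: 29 = 3^3 + 2; sub 4 for 3: 4^4 + 2; = 258; G_2 = 258−1 = 257
step 2: 257 = 4^4 + 1; sub 5 for 4: 5^5 + 1; = 3126; G_3 = 3126−1 = 3125
step 3: 3125 = 5^5; sub 6 for 5: 6^6; = 46656; G_4 = 46656−1 = 46655
step 4: 46655 = 5·6^5 + 5·6^4 + 5·6^3 + 5·6^2 + 5·6 + 5; sub 7 for 6: 5·7^5 + 5·7^4 + 5·7^3 + 5·7^2 + 5·7 + 5; = 98040; G_5 = 98040−1 = 98039
step 5: 98039 = 5·7^5 + 5·7^4 + 5·7^3 + 5·7^2 + 5·7 + 4; sub 8 for 7: 5·8^5 + 5·8^4 + 5·8^3 + 5·8^2 + 5·8 + 4; = 187244; G_6 = 187244−1 = 187243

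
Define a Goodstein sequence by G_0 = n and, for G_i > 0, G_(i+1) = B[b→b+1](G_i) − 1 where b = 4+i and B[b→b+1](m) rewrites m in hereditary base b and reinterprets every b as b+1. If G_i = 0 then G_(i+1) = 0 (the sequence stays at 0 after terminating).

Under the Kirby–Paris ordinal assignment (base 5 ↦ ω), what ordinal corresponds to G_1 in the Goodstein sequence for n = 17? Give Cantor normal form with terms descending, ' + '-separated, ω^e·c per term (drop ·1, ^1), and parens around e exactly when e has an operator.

G_0 = 17. HB_4(17) = 4^2 + 1. Bump = 26. G_1 = 25.
G_1 = 25. HB_5(25) = 5^2. Bump = 36. G_2 = 35.

ω^2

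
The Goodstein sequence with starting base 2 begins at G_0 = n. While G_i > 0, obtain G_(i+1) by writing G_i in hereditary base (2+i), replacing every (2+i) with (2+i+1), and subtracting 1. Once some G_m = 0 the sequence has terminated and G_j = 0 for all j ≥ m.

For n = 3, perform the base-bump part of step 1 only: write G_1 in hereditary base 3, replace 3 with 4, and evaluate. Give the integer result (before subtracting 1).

4

(0) 3|_2 = 2 + 1 ↦ 3 + 1|_3 = 4 ⇒ 3
(1) 3|_3 = 3 ↦ 4|_4 = 4 ⇒ 3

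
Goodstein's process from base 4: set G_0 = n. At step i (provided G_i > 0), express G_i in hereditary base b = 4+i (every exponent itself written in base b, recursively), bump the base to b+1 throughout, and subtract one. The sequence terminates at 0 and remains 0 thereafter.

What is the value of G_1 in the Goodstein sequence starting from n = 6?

6

[0] 6 ≡ 4 + 2 (base 4). Lift 5: 7. −1: 6.
[1] 6 ≡ 5 + 1 (base 5). Lift 6: 7. −1: 6.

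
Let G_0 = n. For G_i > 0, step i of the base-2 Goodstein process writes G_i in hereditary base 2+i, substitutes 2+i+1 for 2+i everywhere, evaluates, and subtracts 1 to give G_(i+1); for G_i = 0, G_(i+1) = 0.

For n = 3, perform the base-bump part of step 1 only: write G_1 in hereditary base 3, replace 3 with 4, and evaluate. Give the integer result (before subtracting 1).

4

G_0 = 3. HB_2(3) = 2 + 1. Bump = 4. G_1 = 3.
G_1 = 3. HB_3(3) = 3. Bump = 4. G_2 = 3.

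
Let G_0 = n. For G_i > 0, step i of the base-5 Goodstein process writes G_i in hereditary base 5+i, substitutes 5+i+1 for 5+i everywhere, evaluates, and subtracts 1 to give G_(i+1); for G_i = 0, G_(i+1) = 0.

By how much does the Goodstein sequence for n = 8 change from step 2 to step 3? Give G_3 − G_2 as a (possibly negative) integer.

i=0: 8 = 5 + 3 (b=5); 5→6: 6 + 3 = 9; 9−1 = 8
i=1: 8 = 6 + 2 (b=6); 6→7: 7 + 2 = 9; 9−1 = 8
i=2: 8 = 7 + 1 (b=7); 7→8: 8 + 1 = 9; 9−1 = 8

0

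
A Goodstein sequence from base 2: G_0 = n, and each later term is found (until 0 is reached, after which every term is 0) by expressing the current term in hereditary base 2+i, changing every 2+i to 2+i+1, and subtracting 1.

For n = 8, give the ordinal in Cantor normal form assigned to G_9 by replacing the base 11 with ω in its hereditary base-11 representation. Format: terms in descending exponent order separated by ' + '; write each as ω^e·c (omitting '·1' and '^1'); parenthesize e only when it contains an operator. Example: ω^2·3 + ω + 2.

8 —HB2→ 2^(2 + 1) —bump→ 3^(3 + 1) = 81 —(−1)→ 80
80 —HB3→ 2·3^3 + 2·3^2 + 2·3 + 2 —bump→ 2·4^4 + 2·4^2 + 2·4 + 2 = 554 —(−1)→ 553
553 —HB4→ 2·4^4 + 2·4^2 + 2·4 + 1 —bump→ 2·5^5 + 2·5^2 + 2·5 + 1 = 6311 —(−1)→ 6310
6310 —HB5→ 2·5^5 + 2·5^2 + 2·5 —bump→ 2·6^6 + 2·6^2 + 2·6 = 93396 —(−1)→ 93395
93395 —HB6→ 2·6^6 + 2·6^2 + 6 + 5 —bump→ 2·7^7 + 2·7^2 + 7 + 5 = 1647196 —(−1)→ 1647195
1647195 —HB7→ 2·7^7 + 2·7^2 + 7 + 4 —bump→ 2·8^8 + 2·8^2 + 8 + 4 = 33554572 —(−1)→ 33554571
33554571 —HB8→ 2·8^8 + 2·8^2 + 8 + 3 —bump→ 2·9^9 + 2·9^2 + 9 + 3 = 774841152 —(−1)→ 774841151
774841151 —HB9→ 2·9^9 + 2·9^2 + 9 + 2 —bump→ 2·10^10 + 2·10^2 + 10 + 2 = 20000000212 —(−1)→ 20000000211
20000000211 —HB10→ 2·10^10 + 2·10^2 + 10 + 1 —bump→ 2·11^11 + 2·11^2 + 11 + 1 = 570623341476 —(−1)→ 570623341475

ω^ω·2 + ω^2·2 + ω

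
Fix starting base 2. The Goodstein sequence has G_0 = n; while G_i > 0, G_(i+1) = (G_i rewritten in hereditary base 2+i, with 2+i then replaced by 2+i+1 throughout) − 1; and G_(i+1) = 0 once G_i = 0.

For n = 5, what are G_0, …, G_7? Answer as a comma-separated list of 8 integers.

5, 27, 255, 467, 775, 1197, 1751, 2454

G_0 = 5. HB_2(5) = 2^2 + 1. Bump = 28. G_1 = 27.
G_1 = 27. HB_3(27) = 3^3. Bump = 256. G_2 = 255.
G_2 = 255. HB_4(255) = 3·4^3 + 3·4^2 + 3·4 + 3. Bump = 468. G_3 = 467.
G_3 = 467. HB_5(467) = 3·5^3 + 3·5^2 + 3·5 + 2. Bump = 776. G_4 = 775.
G_4 = 775. HB_6(775) = 3·6^3 + 3·6^2 + 3·6 + 1. Bump = 1198. G_5 = 1197.
G_5 = 1197. HB_7(1197) = 3·7^3 + 3·7^2 + 3·7. Bump = 1752. G_6 = 1751.
G_6 = 1751. HB_8(1751) = 3·8^3 + 3·8^2 + 2·8 + 7. Bump = 2455. G_7 = 2454.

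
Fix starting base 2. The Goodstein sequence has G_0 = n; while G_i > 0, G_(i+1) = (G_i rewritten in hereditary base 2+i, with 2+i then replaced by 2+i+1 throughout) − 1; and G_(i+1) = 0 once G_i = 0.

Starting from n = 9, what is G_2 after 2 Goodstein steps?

1023

base 2: 9 = 2^(2 + 1) + 1; at 3: 3^(3 + 1) + 1 = 82; next = 81
base 3: 81 = 3^(3 + 1); at 4: 4^(4 + 1) = 1024; next = 1023
base 4: 1023 = 3·4^4 + 3·4^3 + 3·4^2 + 3·4 + 3; at 5: 3·5^5 + 3·5^3 + 3·5^2 + 3·5 + 3 = 9843; next = 9842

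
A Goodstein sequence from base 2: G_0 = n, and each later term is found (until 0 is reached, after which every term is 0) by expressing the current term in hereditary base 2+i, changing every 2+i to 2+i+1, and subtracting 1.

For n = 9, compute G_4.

step 0: 9 = 2^(2 + 1) + 1; sub 3 for 2: 3^(3 + 1) + 1; = 82; G_1 = 82−1 = 81
step 1: 81 = 3^(3 + 1); sub 4 for 3: 4^(4 + 1); = 1024; G_2 = 1024−1 = 1023
step 2: 1023 = 3·4^4 + 3·4^3 + 3·4^2 + 3·4 + 3; sub 5 for 4: 3·5^5 + 3·5^3 + 3·5^2 + 3·5 + 3; = 9843; G_3 = 9843−1 = 9842
step 3: 9842 = 3·5^5 + 3·5^3 + 3·5^2 + 3·5 + 2; sub 6 for 5: 3·6^6 + 3·6^3 + 3·6^2 + 3·6 + 2; = 140744; G_4 = 140744−1 = 140743

140743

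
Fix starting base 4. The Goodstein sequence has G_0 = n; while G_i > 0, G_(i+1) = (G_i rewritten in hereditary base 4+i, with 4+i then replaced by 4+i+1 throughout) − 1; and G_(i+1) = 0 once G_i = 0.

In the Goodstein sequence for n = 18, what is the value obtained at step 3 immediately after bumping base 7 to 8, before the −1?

54

G_0 = 18. HB_4(18) = 4^2 + 2. Bump = 27. G_1 = 26.
G_1 = 26. HB_5(26) = 5^2 + 1. Bump = 37. G_2 = 36.
G_2 = 36. HB_6(36) = 6^2. Bump = 49. G_3 = 48.
G_3 = 48. HB_7(48) = 6·7 + 6. Bump = 54. G_4 = 53.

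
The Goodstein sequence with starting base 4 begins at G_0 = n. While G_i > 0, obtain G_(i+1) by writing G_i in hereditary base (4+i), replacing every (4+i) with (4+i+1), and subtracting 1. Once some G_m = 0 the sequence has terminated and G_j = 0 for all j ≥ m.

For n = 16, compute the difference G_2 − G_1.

16 —HB4→ 4^2 —bump→ 5^2 = 25 —(−1)→ 24
24 —HB5→ 4·5 + 4 —bump→ 4·6 + 4 = 28 —(−1)→ 27

3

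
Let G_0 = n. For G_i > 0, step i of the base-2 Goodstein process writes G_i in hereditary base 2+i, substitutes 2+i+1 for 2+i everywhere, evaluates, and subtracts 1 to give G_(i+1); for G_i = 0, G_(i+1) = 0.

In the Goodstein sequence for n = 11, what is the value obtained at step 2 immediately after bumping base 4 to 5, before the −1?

15628

G_0 = 11. HB_2(11) = 2^(2 + 1) + 2 + 1. Bump = 85. G_1 = 84.
G_1 = 84. HB_3(84) = 3^(3 + 1) + 3. Bump = 1028. G_2 = 1027.
G_2 = 1027. HB_4(1027) = 4^(4 + 1) + 3. Bump = 15628. G_3 = 15627.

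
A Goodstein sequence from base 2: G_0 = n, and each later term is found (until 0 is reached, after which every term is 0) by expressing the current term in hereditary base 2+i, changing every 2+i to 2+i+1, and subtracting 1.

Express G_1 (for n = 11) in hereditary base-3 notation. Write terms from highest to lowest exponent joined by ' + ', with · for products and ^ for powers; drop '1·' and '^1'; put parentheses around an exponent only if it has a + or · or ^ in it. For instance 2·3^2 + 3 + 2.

step 0: 11 = 2^(2 + 1) + 2 + 1; sub 3 for 2: 3^(3 + 1) + 3 + 1; = 85; G_1 = 85−1 = 84
step 1: 84 = 3^(3 + 1) + 3; sub 4 for 3: 4^(4 + 1) + 4; = 1028; G_2 = 1028−1 = 1027

3^(3 + 1) + 3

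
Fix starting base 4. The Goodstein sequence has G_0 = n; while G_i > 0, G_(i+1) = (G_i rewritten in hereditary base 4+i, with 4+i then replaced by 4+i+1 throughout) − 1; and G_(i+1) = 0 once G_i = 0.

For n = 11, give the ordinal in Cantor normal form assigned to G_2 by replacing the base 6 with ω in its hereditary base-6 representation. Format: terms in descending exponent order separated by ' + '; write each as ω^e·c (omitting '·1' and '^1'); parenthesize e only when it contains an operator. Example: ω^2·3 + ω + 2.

ω·2 + 1

(0) 11|_4 = 2·4 + 3 ↦ 2·5 + 3|_5 = 13 ⇒ 12
(1) 12|_5 = 2·5 + 2 ↦ 2·6 + 2|_6 = 14 ⇒ 13
(2) 13|_6 = 2·6 + 1 ↦ 2·7 + 1|_7 = 15 ⇒ 14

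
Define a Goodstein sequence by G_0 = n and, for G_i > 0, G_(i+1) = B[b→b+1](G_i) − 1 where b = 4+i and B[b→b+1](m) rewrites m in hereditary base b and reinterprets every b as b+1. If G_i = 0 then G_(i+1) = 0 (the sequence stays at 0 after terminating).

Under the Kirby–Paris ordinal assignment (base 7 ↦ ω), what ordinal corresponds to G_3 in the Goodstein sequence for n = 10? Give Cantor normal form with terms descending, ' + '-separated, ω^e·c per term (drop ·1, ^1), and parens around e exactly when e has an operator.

ω + 6

[0] 10 ≡ 2·4 + 2 (base 4). Lift 5: 12. −1: 11.
[1] 11 ≡ 2·5 + 1 (base 5). Lift 6: 13. −1: 12.
[2] 12 ≡ 2·6 (base 6). Lift 7: 14. −1: 13.
[3] 13 ≡ 7 + 6 (base 7). Lift 8: 14. −1: 13.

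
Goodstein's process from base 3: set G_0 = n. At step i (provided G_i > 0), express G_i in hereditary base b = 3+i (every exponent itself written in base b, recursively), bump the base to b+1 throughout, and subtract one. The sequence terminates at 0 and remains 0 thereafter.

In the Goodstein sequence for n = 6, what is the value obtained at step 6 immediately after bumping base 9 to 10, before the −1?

base 3: 6 = 2·3; at 4: 2·4 = 8; next = 7
base 4: 7 = 4 + 3; at 5: 5 + 3 = 8; next = 7
base 5: 7 = 5 + 2; at 6: 6 + 2 = 8; next = 7
base 6: 7 = 6 + 1; at 7: 7 + 1 = 8; next = 7
base 7: 7 = 7; at 8: 8 = 8; next = 7
base 8: 7 = 7; at 9: 7 = 7; next = 6
base 9: 6 = 6; at 10: 6 = 6; next = 5

6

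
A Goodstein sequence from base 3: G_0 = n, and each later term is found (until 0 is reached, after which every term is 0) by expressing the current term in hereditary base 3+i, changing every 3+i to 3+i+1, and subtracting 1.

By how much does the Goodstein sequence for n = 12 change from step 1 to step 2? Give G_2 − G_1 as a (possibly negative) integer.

8

step 0: 12 = 3^2 + 3; sub 4 for 3: 4^2 + 4; = 20; G_1 = 20−1 = 19
step 1: 19 = 4^2 + 3; sub 5 for 4: 5^2 + 3; = 28; G_2 = 28−1 = 27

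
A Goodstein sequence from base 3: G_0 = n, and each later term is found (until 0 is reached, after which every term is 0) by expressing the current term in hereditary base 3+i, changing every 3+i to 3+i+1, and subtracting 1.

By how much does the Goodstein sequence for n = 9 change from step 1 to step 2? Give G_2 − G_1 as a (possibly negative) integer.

G_0=9  [base 3] 3^2  →[3↦4]→  4^2 = 16  −1 ⇒ G_1=15
G_1=15  [base 4] 3·4 + 3  →[4↦5]→  3·5 + 3 = 18  −1 ⇒ G_2=17

2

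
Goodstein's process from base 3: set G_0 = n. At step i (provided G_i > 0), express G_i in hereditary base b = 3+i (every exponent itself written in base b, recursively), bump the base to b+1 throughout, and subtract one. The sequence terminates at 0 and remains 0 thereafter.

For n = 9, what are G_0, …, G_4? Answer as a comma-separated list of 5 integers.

9, 15, 17, 19, 21

base 3: 9 = 3^2; at 4: 4^2 = 16; next = 15
base 4: 15 = 3·4 + 3; at 5: 3·5 + 3 = 18; next = 17
base 5: 17 = 3·5 + 2; at 6: 3·6 + 2 = 20; next = 19
base 6: 19 = 3·6 + 1; at 7: 3·7 + 1 = 22; next = 21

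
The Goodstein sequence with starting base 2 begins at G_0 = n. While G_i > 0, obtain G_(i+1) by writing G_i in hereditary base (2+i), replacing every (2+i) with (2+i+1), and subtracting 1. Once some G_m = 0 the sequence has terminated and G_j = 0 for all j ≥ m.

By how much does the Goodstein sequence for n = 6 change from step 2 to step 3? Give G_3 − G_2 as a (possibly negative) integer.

base 2: 6 = 2^2 + 2; at 3: 3^3 + 3 = 30; next = 29
base 3: 29 = 3^3 + 2; at 4: 4^4 + 2 = 258; next = 257
base 4: 257 = 4^4 + 1; at 5: 5^5 + 1 = 3126; next = 3125

2868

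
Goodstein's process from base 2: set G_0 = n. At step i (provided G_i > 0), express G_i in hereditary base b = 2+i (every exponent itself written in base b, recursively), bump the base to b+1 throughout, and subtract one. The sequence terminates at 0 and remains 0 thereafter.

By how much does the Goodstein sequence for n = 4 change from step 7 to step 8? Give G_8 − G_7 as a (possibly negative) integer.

38

[0] 4 ≡ 2^2 (base 2). Lift 3: 27. −1: 26.
[1] 26 ≡ 2·3^2 + 2·3 + 2 (base 3). Lift 4: 42. −1: 41.
[2] 41 ≡ 2·4^2 + 2·4 + 1 (base 4). Lift 5: 61. −1: 60.
[3] 60 ≡ 2·5^2 + 2·5 (base 5). Lift 6: 84. −1: 83.
[4] 83 ≡ 2·6^2 + 6 + 5 (base 6). Lift 7: 110. −1: 109.
[5] 109 ≡ 2·7^2 + 7 + 4 (base 7). Lift 8: 140. −1: 139.
[6] 139 ≡ 2·8^2 + 8 + 3 (base 8). Lift 9: 174. −1: 173.
[7] 173 ≡ 2·9^2 + 9 + 2 (base 9). Lift 10: 212. −1: 211.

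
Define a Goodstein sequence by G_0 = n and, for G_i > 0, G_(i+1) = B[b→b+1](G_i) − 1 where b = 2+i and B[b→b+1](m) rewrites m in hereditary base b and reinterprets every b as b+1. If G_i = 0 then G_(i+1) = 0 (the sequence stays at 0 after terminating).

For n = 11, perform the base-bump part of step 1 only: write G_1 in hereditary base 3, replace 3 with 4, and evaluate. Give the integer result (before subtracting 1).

1028

step 0: 11 = 2^(2 + 1) + 2 + 1; sub 3 for 2: 3^(3 + 1) + 3 + 1; = 85; G_1 = 85−1 = 84
step 1: 84 = 3^(3 + 1) + 3; sub 4 for 3: 4^(4 + 1) + 4; = 1028; G_2 = 1028−1 = 1027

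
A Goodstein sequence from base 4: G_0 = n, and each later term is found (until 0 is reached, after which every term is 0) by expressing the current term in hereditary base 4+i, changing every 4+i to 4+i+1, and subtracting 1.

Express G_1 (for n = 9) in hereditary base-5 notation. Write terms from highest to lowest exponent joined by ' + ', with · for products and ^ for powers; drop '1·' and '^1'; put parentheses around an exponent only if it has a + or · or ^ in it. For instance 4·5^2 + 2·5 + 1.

step 0: 9 = 2·4 + 1; sub 5 for 4: 2·5 + 1; = 11; G_1 = 11−1 = 10
step 1: 10 = 2·5; sub 6 for 5: 2·6; = 12; G_2 = 12−1 = 11

2·5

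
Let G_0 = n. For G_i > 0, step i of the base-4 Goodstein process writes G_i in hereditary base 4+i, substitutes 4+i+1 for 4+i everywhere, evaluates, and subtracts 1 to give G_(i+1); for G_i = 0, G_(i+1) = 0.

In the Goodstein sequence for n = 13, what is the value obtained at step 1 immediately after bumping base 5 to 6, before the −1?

18

step 0: 13 = 3·4 + 1; sub 5 for 4: 3·5 + 1; = 16; G_1 = 16−1 = 15
step 1: 15 = 3·5; sub 6 for 5: 3·6; = 18; G_2 = 18−1 = 17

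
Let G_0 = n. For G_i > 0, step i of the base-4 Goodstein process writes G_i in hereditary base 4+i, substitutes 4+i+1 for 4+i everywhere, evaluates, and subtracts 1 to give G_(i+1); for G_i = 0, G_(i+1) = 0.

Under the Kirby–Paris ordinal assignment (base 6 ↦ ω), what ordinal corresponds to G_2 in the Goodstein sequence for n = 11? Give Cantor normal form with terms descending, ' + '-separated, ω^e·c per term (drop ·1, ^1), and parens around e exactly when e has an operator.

ω·2 + 1

[0] 11 ≡ 2·4 + 3 (base 4). Lift 5: 13. −1: 12.
[1] 12 ≡ 2·5 + 2 (base 5). Lift 6: 14. −1: 13.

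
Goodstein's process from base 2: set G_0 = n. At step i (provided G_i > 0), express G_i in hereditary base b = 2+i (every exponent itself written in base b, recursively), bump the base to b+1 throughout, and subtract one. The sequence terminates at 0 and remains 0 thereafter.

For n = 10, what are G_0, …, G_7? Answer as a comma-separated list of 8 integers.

[0] 10 ≡ 2^(2 + 1) + 2 (base 2). Lift 3: 84. −1: 83.
[1] 83 ≡ 3^(3 + 1) + 2 (base 3). Lift 4: 1026. −1: 1025.
[2] 1025 ≡ 4^(4 + 1) + 1 (base 4). Lift 5: 15626. −1: 15625.
[3] 15625 ≡ 5^(5 + 1) (base 5). Lift 6: 279936. −1: 279935.
[4] 279935 ≡ 5·6^6 + 5·6^5 + 5·6^4 + 5·6^3 + 5·6^2 + 5·6 + 5 (base 6). Lift 7: 4215755. −1: 4215754.
[5] 4215754 ≡ 5·7^7 + 5·7^5 + 5·7^4 + 5·7^3 + 5·7^2 + 5·7 + 4 (base 7). Lift 8: 84073324. −1: 84073323.
[6] 84073323 ≡ 5·8^8 + 5·8^5 + 5·8^4 + 5·8^3 + 5·8^2 + 5·8 + 3 (base 8). Lift 9: 1937434593. −1: 1937434592.

10, 83, 1025, 15625, 279935, 4215754, 84073323, 1937434592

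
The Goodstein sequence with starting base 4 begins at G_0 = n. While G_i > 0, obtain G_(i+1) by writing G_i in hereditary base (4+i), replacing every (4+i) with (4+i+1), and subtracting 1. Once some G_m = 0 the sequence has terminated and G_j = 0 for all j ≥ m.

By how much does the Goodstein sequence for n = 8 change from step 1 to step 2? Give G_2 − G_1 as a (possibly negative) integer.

[0] 8 ≡ 2·4 (base 4). Lift 5: 10. −1: 9.
[1] 9 ≡ 5 + 4 (base 5). Lift 6: 10. −1: 9.

0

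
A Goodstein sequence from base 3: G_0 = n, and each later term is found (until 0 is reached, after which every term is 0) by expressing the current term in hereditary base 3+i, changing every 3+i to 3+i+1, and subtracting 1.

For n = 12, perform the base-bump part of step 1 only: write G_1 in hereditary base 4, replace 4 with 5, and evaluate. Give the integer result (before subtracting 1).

28

G_0=12  [base 3] 3^2 + 3  →[3↦4]→  4^2 + 4 = 20  −1 ⇒ G_1=19
G_1=19  [base 4] 4^2 + 3  →[4↦5]→  5^2 + 3 = 28  −1 ⇒ G_2=27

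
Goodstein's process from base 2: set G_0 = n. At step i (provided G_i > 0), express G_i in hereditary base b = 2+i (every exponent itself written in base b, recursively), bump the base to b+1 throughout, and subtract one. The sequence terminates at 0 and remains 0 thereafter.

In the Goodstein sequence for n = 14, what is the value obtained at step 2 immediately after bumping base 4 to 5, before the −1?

18751

G_0=14  [base 2] 2^(2 + 1) + 2^2 + 2  →[2↦3]→  3^(3 + 1) + 3^3 + 3 = 111  −1 ⇒ G_1=110
G_1=110  [base 3] 3^(3 + 1) + 3^3 + 2  →[3↦4]→  4^(4 + 1) + 4^4 + 2 = 1282  −1 ⇒ G_2=1281
G_2=1281  [base 4] 4^(4 + 1) + 4^4 + 1  →[4↦5]→  5^(5 + 1) + 5^5 + 1 = 18751  −1 ⇒ G_3=18750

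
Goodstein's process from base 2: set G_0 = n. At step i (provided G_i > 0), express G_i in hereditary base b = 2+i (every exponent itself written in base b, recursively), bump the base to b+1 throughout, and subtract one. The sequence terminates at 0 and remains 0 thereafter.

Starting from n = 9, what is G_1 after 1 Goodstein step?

81

G_0 = 9. HB_2(9) = 2^(2 + 1) + 1. Bump = 82. G_1 = 81.
G_1 = 81. HB_3(81) = 3^(3 + 1). Bump = 1024. G_2 = 1023.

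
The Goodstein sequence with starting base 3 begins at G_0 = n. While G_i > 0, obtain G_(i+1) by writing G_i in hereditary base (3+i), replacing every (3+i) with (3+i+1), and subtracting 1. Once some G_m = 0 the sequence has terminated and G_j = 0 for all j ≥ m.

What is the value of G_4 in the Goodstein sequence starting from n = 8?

G_0=8  [base 3] 2·3 + 2  →[3↦4]→  2·4 + 2 = 10  −1 ⇒ G_1=9
G_1=9  [base 4] 2·4 + 1  →[4↦5]→  2·5 + 1 = 11  −1 ⇒ G_2=10
G_2=10  [base 5] 2·5  →[5↦6]→  2·6 = 12  −1 ⇒ G_3=11
G_3=11  [base 6] 6 + 5  →[6↦7]→  7 + 5 = 12  −1 ⇒ G_4=11
G_4=11  [base 7] 7 + 4  →[7↦8]→  8 + 4 = 12  −1 ⇒ G_5=11

11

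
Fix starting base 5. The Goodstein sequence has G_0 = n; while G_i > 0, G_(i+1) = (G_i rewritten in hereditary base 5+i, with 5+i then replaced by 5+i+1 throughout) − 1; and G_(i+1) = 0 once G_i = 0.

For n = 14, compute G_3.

17

[0] 14 ≡ 2·5 + 4 (base 5). Lift 6: 16. −1: 15.
[1] 15 ≡ 2·6 + 3 (base 6). Lift 7: 17. −1: 16.
[2] 16 ≡ 2·7 + 2 (base 7). Lift 8: 18. −1: 17.
[3] 17 ≡ 2·8 + 1 (base 8). Lift 9: 19. −1: 18.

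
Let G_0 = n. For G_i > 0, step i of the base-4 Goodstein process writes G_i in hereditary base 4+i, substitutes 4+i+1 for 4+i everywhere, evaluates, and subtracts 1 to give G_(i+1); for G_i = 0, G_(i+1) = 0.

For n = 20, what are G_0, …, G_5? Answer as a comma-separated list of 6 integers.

G_0=20  [base 4] 4^2 + 4  →[4↦5]→  5^2 + 5 = 30  −1 ⇒ G_1=29
G_1=29  [base 5] 5^2 + 4  →[5↦6]→  6^2 + 4 = 40  −1 ⇒ G_2=39
G_2=39  [base 6] 6^2 + 3  →[6↦7]→  7^2 + 3 = 52  −1 ⇒ G_3=51
G_3=51  [base 7] 7^2 + 2  →[7↦8]→  8^2 + 2 = 66  −1 ⇒ G_4=65
G_4=65  [base 8] 8^2 + 1  →[8↦9]→  9^2 + 1 = 82  −1 ⇒ G_5=81

20, 29, 39, 51, 65, 81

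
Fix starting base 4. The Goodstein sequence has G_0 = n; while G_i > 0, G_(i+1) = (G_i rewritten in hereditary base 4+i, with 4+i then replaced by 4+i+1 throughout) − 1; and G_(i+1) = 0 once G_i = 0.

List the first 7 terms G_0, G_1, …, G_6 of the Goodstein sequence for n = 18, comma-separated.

[0] 18 ≡ 4^2 + 2 (base 4). Lift 5: 27. −1: 26.
[1] 26 ≡ 5^2 + 1 (base 5). Lift 6: 37. −1: 36.
[2] 36 ≡ 6^2 (base 6). Lift 7: 49. −1: 48.
[3] 48 ≡ 6·7 + 6 (base 7). Lift 8: 54. −1: 53.
[4] 53 ≡ 6·8 + 5 (base 8). Lift 9: 59. −1: 58.
[5] 58 ≡ 6·9 + 4 (base 9). Lift 10: 64. −1: 63.

18, 26, 36, 48, 53, 58, 63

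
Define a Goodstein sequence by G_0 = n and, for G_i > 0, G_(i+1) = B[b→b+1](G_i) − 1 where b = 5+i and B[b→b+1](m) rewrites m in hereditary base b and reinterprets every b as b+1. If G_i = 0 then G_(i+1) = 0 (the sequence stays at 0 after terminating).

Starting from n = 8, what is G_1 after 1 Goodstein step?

i=0: 8 = 5 + 3 (b=5); 5→6: 6 + 3 = 9; 9−1 = 8
i=1: 8 = 6 + 2 (b=6); 6→7: 7 + 2 = 9; 9−1 = 8

8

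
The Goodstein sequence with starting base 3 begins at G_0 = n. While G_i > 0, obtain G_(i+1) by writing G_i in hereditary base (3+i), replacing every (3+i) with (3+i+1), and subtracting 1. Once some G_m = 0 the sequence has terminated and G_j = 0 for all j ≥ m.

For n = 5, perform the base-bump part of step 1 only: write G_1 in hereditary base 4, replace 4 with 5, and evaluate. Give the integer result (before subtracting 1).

base 3: 5 = 3 + 2; at 4: 4 + 2 = 6; next = 5
base 4: 5 = 4 + 1; at 5: 5 + 1 = 6; next = 5

6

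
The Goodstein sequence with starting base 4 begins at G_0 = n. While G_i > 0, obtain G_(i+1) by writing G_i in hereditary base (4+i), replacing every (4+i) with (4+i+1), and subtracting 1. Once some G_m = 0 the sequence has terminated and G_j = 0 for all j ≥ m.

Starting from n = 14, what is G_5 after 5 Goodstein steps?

G_0=14  [base 4] 3·4 + 2  →[4↦5]→  3·5 + 2 = 17  −1 ⇒ G_1=16
G_1=16  [base 5] 3·5 + 1  →[5↦6]→  3·6 + 1 = 19  −1 ⇒ G_2=18
G_2=18  [base 6] 3·6  →[6↦7]→  3·7 = 21  −1 ⇒ G_3=20
G_3=20  [base 7] 2·7 + 6  →[7↦8]→  2·8 + 6 = 22  −1 ⇒ G_4=21
G_4=21  [base 8] 2·8 + 5  →[8↦9]→  2·9 + 5 = 23  −1 ⇒ G_5=22
G_5=22  [base 9] 2·9 + 4  →[9↦10]→  2·10 + 4 = 24  −1 ⇒ G_6=23

22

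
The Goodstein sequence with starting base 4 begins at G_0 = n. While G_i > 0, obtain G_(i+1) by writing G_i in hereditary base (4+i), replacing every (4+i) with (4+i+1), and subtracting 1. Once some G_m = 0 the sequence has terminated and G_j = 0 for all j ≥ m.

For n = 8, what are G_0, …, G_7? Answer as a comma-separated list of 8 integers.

8, 9, 9, 9, 9, 9, 9, 8

(0) 8|_4 = 2·4 ↦ 2·5|_5 = 10 ⇒ 9
(1) 9|_5 = 5 + 4 ↦ 6 + 4|_6 = 10 ⇒ 9
(2) 9|_6 = 6 + 3 ↦ 7 + 3|_7 = 10 ⇒ 9
(3) 9|_7 = 7 + 2 ↦ 8 + 2|_8 = 10 ⇒ 9
(4) 9|_8 = 8 + 1 ↦ 9 + 1|_9 = 10 ⇒ 9
(5) 9|_9 = 9 ↦ 10|_10 = 10 ⇒ 9
(6) 9|_10 = 9 ↦ 9|_11 = 9 ⇒ 8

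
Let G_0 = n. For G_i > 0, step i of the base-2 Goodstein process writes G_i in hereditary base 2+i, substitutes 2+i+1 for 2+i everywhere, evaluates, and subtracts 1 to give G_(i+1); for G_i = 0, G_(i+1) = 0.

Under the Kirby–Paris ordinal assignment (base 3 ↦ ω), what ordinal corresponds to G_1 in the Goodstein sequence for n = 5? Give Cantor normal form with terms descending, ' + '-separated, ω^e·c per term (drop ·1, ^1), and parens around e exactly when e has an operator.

ω^ω

(0) 5|_2 = 2^2 + 1 ↦ 3^3 + 1|_3 = 28 ⇒ 27
(1) 27|_3 = 3^3 ↦ 4^4|_4 = 256 ⇒ 255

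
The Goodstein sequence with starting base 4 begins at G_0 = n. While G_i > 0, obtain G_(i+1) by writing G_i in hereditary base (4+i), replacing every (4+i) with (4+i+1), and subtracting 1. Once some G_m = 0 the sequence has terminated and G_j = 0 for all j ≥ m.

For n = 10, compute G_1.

11

step 0: 10 = 2·4 + 2; sub 5 for 4: 2·5 + 2; = 12; G_1 = 12−1 = 11
step 1: 11 = 2·5 + 1; sub 6 for 5: 2·6 + 1; = 13; G_2 = 13−1 = 12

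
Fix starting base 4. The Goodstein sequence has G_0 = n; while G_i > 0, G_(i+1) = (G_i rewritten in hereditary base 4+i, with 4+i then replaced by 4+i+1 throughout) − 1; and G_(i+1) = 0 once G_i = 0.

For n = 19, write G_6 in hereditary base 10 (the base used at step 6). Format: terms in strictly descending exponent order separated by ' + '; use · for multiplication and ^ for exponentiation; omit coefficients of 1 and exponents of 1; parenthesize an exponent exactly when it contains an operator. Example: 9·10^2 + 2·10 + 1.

step 0: 19 = 4^2 + 3; sub 5 for 4: 5^2 + 3; = 28; G_1 = 28−1 = 27
step 1: 27 = 5^2 + 2; sub 6 for 5: 6^2 + 2; = 38; G_2 = 38−1 = 37
step 2: 37 = 6^2 + 1; sub 7 for 6: 7^2 + 1; = 50; G_3 = 50−1 = 49
step 3: 49 = 7^2; sub 8 for 7: 8^2; = 64; G_4 = 64−1 = 63
step 4: 63 = 7·8 + 7; sub 9 for 8: 7·9 + 7; = 70; G_5 = 70−1 = 69
step 5: 69 = 7·9 + 6; sub 10 for 9: 7·10 + 6; = 76; G_6 = 76−1 = 75

7·10 + 5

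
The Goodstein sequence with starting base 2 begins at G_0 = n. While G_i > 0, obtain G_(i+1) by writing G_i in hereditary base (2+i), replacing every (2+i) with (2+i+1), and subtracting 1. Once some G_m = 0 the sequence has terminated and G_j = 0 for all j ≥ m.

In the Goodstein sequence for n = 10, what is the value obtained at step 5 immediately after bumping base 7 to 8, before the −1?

base 2: 10 = 2^(2 + 1) + 2; at 3: 3^(3 + 1) + 3 = 84; next = 83
base 3: 83 = 3^(3 + 1) + 2; at 4: 4^(4 + 1) + 2 = 1026; next = 1025
base 4: 1025 = 4^(4 + 1) + 1; at 5: 5^(5 + 1) + 1 = 15626; next = 15625
base 5: 15625 = 5^(5 + 1); at 6: 6^(6 + 1) = 279936; next = 279935
base 6: 279935 = 5·6^6 + 5·6^5 + 5·6^4 + 5·6^3 + 5·6^2 + 5·6 + 5; at 7: 5·7^7 + 5·7^5 + 5·7^4 + 5·7^3 + 5·7^2 + 5·7 + 5 = 4215755; next = 4215754
base 7: 4215754 = 5·7^7 + 5·7^5 + 5·7^4 + 5·7^3 + 5·7^2 + 5·7 + 4; at 8: 5·8^8 + 5·8^5 + 5·8^4 + 5·8^3 + 5·8^2 + 5·8 + 4 = 84073324; next = 84073323

84073324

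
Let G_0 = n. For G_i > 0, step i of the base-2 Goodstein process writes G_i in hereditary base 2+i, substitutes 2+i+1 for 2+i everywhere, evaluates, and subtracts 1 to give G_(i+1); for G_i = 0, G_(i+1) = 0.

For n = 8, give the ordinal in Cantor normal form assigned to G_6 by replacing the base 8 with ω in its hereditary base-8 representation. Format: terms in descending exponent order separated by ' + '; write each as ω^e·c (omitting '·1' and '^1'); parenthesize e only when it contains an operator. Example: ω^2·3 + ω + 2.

ω^ω·2 + ω^2·2 + ω + 3

step 0: 8 = 2^(2 + 1); sub 3 for 2: 3^(3 + 1); = 81; G_1 = 81−1 = 80
step 1: 80 = 2·3^3 + 2·3^2 + 2·3 + 2; sub 4 for 3: 2·4^4 + 2·4^2 + 2·4 + 2; = 554; G_2 = 554−1 = 553
step 2: 553 = 2·4^4 + 2·4^2 + 2·4 + 1; sub 5 for 4: 2·5^5 + 2·5^2 + 2·5 + 1; = 6311; G_3 = 6311−1 = 6310
step 3: 6310 = 2·5^5 + 2·5^2 + 2·5; sub 6 for 5: 2·6^6 + 2·6^2 + 2·6; = 93396; G_4 = 93396−1 = 93395
step 4: 93395 = 2·6^6 + 2·6^2 + 6 + 5; sub 7 for 6: 2·7^7 + 2·7^2 + 7 + 5; = 1647196; G_5 = 1647196−1 = 1647195
step 5: 1647195 = 2·7^7 + 2·7^2 + 7 + 4; sub 8 for 7: 2·8^8 + 2·8^2 + 8 + 4; = 33554572; G_6 = 33554572−1 = 33554571
step 6: 33554571 = 2·8^8 + 2·8^2 + 8 + 3; sub 9 for 8: 2·9^9 + 2·9^2 + 9 + 3; = 774841152; G_7 = 774841152−1 = 774841151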